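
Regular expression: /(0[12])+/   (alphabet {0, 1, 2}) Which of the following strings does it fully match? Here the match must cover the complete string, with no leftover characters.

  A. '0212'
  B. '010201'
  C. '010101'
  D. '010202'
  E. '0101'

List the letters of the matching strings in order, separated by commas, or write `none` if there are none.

A. '0212' → no match
B. '010201' → match
C. '010101' → match
D. '010202' → match
E. '0101' → match

B, C, D, E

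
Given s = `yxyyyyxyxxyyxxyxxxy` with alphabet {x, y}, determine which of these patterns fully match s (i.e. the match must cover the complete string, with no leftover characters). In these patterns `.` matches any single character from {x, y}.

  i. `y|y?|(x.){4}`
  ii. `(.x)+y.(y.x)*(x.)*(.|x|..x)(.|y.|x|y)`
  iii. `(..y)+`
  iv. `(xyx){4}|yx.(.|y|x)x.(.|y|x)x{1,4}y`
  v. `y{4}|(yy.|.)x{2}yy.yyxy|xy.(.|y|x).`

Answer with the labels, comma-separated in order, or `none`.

ii

i → no match
ii → match
iii → no match
iv → no match
v → no match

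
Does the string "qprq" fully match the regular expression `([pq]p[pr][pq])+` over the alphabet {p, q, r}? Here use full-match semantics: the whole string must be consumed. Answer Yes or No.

Yes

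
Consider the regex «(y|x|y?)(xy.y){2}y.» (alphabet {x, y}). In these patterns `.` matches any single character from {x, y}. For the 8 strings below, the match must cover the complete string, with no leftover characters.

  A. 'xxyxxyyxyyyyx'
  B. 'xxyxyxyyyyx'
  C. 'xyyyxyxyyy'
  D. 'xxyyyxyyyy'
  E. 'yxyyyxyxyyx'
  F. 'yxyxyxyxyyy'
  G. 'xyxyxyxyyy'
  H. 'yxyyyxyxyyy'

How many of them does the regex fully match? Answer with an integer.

A → no match
B → match
C → match
D → no match
E → match
F → match
G → match
H → match
Total matched: 6

6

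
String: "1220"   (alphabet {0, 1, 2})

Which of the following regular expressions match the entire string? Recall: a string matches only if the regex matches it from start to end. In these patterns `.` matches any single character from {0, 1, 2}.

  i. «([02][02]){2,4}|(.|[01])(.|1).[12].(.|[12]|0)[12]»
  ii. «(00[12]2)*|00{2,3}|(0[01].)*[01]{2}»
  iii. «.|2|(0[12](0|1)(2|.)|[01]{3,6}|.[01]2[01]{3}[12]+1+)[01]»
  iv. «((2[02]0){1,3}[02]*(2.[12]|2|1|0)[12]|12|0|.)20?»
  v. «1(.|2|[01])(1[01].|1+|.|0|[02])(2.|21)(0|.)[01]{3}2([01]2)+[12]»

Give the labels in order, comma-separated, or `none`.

i → no match
ii → no match
iii → no match
iv → match
v → no match

iv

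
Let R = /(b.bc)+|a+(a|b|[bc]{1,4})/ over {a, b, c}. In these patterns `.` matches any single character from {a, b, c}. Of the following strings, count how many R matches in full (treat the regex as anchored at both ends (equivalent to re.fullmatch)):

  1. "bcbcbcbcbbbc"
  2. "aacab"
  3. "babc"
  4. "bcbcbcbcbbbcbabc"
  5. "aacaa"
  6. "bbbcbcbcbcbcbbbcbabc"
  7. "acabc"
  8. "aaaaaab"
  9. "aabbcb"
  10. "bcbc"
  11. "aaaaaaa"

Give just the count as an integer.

8

1 → match
2 → no match
3 → match
4 → match
5 → no match
6 → match
7 → no match
8 → match
9 → match
10 → match
11 → match
Total matched: 8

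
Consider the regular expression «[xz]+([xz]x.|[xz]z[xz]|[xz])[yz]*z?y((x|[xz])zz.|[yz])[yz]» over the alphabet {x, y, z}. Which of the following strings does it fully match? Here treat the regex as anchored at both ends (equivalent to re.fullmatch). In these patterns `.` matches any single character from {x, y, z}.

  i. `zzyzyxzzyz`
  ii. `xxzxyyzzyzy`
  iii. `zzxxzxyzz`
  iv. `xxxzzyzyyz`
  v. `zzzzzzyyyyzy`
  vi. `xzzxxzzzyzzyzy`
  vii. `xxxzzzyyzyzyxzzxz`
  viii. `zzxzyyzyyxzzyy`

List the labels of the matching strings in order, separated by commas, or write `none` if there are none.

i, ii, iii, iv, v, vi, vii, viii

i → match
ii → match
iii → match
iv → match
v → match
vi → match
vii → match
viii → match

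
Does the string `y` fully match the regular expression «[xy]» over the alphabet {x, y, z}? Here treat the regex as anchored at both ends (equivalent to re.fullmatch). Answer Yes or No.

Yes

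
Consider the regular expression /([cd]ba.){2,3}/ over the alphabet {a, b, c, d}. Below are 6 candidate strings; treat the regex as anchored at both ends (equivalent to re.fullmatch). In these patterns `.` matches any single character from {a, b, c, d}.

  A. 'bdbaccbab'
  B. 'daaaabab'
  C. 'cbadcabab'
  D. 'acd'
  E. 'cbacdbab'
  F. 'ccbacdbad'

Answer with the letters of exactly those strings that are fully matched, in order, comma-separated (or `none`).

A → no match
B → no match
C → no match
D → no match
E → match
F → no match

E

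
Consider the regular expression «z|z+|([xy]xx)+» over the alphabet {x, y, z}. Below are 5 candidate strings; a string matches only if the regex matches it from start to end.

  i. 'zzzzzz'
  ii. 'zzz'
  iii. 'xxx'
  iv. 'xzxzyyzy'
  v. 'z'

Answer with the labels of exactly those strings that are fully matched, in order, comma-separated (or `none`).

i, ii, iii, v

i → match
ii → match
iii → match
iv → no match
v → match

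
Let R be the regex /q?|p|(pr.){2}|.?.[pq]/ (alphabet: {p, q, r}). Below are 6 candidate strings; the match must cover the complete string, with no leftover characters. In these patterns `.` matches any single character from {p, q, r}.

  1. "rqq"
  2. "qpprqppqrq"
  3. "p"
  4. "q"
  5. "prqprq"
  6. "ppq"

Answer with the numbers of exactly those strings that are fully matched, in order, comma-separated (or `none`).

1, 3, 4, 5, 6

1 → match
2 → no match
3 → match
4 → match
5 → match
6 → match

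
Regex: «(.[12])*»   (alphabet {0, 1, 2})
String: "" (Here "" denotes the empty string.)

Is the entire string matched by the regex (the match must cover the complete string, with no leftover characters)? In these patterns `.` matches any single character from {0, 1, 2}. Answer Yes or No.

Yes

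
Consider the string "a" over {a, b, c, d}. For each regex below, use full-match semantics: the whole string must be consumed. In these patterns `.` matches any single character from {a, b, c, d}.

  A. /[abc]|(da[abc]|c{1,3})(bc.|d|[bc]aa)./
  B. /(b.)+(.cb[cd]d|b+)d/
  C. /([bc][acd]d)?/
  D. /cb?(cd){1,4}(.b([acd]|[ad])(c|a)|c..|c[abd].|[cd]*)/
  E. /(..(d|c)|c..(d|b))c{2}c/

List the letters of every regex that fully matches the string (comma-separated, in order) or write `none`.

A → match
B → no match — must start with "b"
C → no match
D → no match — must start with "c"
E → no match — must end with "cc"

A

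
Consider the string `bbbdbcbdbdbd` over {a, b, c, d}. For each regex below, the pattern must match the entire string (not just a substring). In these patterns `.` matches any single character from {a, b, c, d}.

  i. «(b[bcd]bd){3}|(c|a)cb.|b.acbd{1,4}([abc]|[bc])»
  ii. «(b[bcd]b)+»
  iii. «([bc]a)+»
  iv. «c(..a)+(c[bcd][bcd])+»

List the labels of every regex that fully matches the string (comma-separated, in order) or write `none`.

i

i → match
ii → no match — must end with `b`
iii → no match — must end with `a`
iv → no match — must start with `c`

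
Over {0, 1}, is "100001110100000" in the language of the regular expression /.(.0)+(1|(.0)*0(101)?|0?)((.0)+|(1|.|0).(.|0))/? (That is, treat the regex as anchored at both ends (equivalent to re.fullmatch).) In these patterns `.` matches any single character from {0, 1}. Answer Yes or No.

No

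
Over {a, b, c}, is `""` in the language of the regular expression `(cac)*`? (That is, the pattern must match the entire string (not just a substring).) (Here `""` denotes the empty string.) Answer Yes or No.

Yes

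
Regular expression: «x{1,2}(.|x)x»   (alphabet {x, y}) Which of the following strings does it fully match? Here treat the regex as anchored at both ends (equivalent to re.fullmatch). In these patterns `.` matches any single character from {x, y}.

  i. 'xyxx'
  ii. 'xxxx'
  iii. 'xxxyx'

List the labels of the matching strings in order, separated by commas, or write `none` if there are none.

i. 'xyxx' → no match
ii. 'xxxx' → match
iii. 'xxxyx' → no match

ii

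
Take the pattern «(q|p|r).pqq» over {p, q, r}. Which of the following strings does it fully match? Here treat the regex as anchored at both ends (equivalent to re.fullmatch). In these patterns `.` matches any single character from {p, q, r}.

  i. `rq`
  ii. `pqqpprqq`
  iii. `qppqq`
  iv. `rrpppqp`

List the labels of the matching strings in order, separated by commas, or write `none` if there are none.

i → no match — must end with `pqq`
ii → no match — must end with `pqq`
iii → match
iv → no match — must end with `pqq`

iii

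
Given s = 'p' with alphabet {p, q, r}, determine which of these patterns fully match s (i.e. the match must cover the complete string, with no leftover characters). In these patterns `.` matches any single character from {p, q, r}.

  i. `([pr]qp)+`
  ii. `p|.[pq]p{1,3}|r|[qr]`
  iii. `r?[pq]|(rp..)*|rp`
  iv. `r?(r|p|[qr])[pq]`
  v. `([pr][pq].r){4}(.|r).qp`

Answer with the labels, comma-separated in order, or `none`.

i → no match — must end with 'qp'
ii → match
iii → match
iv → no match
v → no match — must end with 'qp'

ii, iii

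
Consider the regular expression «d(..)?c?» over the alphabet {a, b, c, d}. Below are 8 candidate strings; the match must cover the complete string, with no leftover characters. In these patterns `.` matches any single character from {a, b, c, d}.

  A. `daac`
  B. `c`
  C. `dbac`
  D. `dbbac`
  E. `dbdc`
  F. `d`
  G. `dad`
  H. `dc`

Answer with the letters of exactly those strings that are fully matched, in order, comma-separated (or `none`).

A, C, E, F, G, H

A → match
B → no match — must start with `d`
C → match
D → no match
E → match
F → match
G → match
H → match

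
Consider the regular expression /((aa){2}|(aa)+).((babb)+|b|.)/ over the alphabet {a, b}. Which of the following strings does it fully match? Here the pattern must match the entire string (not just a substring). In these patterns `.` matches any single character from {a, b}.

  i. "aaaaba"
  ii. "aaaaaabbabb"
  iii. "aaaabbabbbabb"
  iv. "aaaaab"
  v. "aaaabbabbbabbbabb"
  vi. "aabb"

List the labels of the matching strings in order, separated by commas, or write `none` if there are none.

i, ii, iii, iv, v, vi

i → match
ii → match
iii → match
iv → match
v → match
vi → match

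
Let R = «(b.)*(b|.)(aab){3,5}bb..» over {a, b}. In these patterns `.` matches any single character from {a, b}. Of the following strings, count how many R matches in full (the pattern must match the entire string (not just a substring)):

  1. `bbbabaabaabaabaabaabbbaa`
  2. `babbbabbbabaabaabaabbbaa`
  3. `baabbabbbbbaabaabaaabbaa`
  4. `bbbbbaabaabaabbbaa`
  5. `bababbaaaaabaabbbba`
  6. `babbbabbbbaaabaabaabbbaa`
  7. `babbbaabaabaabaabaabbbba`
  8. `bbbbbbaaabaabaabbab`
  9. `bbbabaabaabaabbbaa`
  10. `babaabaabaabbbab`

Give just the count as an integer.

7

1 → match
2 → match
3 → no match
4 → match
5 → no match
6 → match
7 → match
8 → no match
9 → match
10 → match
Total matched: 7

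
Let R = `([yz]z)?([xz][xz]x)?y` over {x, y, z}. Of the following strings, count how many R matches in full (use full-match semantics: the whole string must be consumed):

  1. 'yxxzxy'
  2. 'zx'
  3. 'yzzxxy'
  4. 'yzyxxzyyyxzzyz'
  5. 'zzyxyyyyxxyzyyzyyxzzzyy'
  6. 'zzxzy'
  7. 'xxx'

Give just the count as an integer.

1

1 → no match
2 → no match — must end with 'y'
3 → match
4 → no match — must end with 'y'
5 → no match
6 → no match
7 → no match — must end with 'y'
Total matched: 1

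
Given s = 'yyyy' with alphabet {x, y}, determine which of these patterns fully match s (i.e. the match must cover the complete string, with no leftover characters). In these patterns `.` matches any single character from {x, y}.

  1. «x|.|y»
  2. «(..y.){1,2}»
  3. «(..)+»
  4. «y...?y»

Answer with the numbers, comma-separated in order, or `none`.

1 → no match
2 → match
3 → match
4 → match

2, 3, 4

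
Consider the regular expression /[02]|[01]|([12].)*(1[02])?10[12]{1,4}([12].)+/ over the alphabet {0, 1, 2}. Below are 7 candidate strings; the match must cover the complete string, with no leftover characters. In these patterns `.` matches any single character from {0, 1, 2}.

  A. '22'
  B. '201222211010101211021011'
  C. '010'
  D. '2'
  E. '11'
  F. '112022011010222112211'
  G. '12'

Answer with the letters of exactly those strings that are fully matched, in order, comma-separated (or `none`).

D

A. '22' → no match
B → no match
C. '010' → no match
D. '2' → match
E. '11' → no match
F → no match
G. '12' → no match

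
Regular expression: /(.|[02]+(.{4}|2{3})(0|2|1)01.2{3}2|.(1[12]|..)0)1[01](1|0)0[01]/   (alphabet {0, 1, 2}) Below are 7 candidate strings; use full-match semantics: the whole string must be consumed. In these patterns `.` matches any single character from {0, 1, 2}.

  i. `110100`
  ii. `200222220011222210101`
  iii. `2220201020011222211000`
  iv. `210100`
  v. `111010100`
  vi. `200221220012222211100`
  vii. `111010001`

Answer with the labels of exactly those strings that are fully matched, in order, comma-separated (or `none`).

i, ii, iii, iv, v, vi, vii

i. `110100` → match
ii → match
iii → match
iv. `210100` → match
v. `111010100` → match
vi → match
vii. `111010001` → match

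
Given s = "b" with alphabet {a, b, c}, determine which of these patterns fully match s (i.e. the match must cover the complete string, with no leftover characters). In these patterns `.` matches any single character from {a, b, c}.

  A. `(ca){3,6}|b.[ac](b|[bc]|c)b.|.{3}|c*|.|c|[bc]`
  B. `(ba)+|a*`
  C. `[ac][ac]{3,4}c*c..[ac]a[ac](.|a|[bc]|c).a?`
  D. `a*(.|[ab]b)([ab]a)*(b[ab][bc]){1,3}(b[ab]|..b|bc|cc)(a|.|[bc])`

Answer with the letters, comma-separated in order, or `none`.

A → match
B → no match
C → no match
D → no match

A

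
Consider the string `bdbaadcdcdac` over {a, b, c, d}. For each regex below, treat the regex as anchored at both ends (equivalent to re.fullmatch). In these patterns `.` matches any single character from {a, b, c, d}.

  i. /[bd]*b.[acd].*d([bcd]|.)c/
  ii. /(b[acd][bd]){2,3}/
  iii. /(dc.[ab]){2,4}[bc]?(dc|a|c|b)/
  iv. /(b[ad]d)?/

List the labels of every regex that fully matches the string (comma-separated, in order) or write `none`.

i → match
ii → no match
iii → no match — must start with `dc`
iv → no match

i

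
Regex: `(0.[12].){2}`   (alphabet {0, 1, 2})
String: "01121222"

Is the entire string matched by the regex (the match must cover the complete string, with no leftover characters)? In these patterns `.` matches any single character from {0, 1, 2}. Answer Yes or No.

No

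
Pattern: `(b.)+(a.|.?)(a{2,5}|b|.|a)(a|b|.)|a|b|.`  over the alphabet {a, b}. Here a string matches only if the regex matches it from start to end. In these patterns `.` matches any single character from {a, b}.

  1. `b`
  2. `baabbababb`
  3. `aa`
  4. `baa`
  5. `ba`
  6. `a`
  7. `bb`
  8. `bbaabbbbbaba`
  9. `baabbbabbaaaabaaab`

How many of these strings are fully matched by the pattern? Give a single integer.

1 → match
2 → no match
3 → no match
4 → no match
5 → no match
6 → match
7 → no match
8 → no match
9 → no match
Total matched: 2

2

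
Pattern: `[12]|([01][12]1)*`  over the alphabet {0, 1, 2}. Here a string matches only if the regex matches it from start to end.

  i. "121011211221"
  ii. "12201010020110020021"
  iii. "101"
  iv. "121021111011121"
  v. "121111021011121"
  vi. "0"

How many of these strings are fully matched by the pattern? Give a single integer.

2

i → no match
ii → no match
iii → no match
iv → match
v → match
vi → no match
Total matched: 2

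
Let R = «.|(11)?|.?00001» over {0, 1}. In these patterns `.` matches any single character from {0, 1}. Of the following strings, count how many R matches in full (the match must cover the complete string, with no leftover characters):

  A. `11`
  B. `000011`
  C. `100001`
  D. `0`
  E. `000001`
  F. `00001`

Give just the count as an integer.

A → match
B → no match
C → match
D → match
E → match
F → match
Total matched: 5

5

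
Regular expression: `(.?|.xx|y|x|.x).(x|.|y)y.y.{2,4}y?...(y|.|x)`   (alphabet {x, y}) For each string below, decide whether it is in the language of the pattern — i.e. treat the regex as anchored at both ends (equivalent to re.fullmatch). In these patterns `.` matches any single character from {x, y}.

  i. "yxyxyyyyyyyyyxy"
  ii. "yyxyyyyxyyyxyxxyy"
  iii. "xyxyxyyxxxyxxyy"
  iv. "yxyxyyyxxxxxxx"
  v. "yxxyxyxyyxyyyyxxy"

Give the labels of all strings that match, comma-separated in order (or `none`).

i, iii, iv, v

i → match
ii → no match
iii → match
iv → match
v → match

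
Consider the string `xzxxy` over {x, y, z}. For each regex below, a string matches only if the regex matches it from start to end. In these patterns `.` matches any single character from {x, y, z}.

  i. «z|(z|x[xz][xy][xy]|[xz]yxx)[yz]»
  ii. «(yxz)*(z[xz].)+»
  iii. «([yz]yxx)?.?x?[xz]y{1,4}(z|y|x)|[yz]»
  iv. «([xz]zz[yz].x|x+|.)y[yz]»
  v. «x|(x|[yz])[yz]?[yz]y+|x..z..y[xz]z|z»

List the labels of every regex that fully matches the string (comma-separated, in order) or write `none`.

i → match
ii → no match
iii → no match
iv → no match
v → no match

i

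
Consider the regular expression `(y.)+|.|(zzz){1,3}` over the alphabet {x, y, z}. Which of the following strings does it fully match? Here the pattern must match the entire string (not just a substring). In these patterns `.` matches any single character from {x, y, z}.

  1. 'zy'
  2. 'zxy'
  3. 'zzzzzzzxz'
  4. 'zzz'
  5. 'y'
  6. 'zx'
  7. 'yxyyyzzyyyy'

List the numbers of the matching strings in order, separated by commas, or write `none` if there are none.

1. 'zy' → no match
2. 'zxy' → no match
3. 'zzzzzzzxz' → no match
4. 'zzz' → match
5. 'y' → match
6. 'zx' → no match
7. 'yxyyyzzyyyy' → no match

4, 5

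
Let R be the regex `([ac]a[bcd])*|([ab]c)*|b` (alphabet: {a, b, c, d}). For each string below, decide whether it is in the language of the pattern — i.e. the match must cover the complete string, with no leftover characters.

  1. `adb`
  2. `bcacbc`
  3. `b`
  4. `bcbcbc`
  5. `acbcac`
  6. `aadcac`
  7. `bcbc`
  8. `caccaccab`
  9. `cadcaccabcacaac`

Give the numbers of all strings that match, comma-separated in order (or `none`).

1 → no match
2 → match
3 → match
4 → match
5 → match
6 → match
7 → match
8 → match
9 → match

2, 3, 4, 5, 6, 7, 8, 9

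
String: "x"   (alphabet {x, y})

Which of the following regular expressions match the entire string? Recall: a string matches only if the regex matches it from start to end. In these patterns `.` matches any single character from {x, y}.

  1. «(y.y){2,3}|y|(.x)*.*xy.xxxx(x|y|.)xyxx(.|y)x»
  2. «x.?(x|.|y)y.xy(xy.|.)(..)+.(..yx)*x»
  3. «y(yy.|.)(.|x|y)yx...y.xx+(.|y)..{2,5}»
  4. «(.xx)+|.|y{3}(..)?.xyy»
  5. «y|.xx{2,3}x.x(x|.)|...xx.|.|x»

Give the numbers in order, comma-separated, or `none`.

1 → no match
2 → no match
3 → no match — must start with "y"
4 → match
5 → match

4, 5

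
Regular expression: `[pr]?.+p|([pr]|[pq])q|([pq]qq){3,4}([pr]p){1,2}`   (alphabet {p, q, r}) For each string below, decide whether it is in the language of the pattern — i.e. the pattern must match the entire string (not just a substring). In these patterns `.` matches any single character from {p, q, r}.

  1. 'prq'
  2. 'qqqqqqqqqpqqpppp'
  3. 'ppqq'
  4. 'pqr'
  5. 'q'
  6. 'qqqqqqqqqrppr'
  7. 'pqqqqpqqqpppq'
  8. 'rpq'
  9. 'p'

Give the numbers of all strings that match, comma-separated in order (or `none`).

2

1 → no match
2 → match
3 → no match
4 → no match
5 → no match
6 → no match
7 → no match
8 → no match
9 → no match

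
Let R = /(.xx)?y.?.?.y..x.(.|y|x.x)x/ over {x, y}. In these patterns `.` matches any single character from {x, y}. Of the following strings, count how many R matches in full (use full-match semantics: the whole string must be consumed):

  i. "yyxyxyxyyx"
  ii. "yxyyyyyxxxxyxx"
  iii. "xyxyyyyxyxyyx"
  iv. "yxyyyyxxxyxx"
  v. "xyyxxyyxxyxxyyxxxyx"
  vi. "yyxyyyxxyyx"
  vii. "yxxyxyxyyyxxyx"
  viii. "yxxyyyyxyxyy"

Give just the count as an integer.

4

i → match
ii → no match
iii → no match
iv → match
v → no match
vi → match
vii → match
viii → no match — must end with "x"
Total matched: 4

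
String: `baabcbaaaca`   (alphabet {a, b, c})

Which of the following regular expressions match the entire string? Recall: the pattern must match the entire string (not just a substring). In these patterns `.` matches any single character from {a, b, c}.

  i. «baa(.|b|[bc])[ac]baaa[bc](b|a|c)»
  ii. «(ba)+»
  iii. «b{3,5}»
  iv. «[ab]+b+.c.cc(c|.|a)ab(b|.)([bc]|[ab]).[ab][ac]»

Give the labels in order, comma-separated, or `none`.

i → match
ii → no match — must end with `ba`
iii → no match — must end with `b`
iv → no match

i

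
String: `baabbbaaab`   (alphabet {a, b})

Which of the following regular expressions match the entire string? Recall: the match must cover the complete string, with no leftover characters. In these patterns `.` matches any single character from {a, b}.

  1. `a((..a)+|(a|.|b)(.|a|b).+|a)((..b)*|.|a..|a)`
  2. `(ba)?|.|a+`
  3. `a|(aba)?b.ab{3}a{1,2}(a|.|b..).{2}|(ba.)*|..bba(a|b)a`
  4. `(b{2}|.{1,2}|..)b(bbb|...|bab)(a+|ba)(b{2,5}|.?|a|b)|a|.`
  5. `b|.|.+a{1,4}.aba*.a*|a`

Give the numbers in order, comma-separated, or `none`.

1 → no match — must start with `a`
2 → no match
3 → match
4 → no match
5 → no match

3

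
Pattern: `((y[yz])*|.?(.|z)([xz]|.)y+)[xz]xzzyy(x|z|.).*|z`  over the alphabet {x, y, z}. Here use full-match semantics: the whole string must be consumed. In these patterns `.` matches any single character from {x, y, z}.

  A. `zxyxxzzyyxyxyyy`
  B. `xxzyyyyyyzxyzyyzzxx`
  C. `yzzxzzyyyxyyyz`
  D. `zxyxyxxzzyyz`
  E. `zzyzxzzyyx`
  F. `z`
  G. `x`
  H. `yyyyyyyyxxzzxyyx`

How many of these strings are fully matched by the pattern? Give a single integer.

4

A → match
B → no match
C → match
D → no match
E → match
F → match
G → no match
H → no match
Total matched: 4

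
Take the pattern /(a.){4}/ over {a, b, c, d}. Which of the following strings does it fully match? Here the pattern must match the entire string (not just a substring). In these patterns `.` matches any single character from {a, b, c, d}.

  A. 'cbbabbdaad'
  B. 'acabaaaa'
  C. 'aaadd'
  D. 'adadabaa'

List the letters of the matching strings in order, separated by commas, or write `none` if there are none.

A. 'cbbabbdaad' → no match — must start with 'a'
B. 'acabaaaa' → match
C. 'aaadd' → no match
D. 'adadabaa' → match

B, D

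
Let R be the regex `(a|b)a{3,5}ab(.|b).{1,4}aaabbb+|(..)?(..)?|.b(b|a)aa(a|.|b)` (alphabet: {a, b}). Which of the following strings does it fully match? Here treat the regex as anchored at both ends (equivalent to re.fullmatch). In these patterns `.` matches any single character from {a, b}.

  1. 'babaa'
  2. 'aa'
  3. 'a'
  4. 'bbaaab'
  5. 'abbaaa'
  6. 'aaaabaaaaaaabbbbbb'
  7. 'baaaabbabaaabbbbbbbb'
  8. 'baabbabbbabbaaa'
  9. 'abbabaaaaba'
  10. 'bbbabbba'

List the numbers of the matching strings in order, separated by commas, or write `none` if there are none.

2, 4, 5, 7

1 → no match
2 → match
3 → no match
4 → match
5 → match
6 → no match
7 → match
8 → no match
9 → no match
10 → no match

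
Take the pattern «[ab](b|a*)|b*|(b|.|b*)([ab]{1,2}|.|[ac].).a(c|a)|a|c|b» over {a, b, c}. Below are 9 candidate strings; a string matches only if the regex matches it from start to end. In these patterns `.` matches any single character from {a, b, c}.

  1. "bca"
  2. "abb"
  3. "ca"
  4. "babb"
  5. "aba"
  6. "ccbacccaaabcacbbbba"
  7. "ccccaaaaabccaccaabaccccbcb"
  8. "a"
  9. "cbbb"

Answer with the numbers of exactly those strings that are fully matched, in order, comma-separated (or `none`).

8

1 → no match
2 → no match
3 → no match
4 → no match
5 → no match
6 → no match
7 → no match
8 → match
9 → no match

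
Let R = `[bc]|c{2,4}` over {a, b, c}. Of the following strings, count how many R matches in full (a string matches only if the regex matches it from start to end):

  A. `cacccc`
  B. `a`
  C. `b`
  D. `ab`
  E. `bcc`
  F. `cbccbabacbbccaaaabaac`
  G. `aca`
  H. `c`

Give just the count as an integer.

2

A. `cacccc` → no match
B. `a` → no match
C. `b` → match
D. `ab` → no match
E. `bcc` → no match
F → no match
G. `aca` → no match
H. `c` → match
Total matched: 2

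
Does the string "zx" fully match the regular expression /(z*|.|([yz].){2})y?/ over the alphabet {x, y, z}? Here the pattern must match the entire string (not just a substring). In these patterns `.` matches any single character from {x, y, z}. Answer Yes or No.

No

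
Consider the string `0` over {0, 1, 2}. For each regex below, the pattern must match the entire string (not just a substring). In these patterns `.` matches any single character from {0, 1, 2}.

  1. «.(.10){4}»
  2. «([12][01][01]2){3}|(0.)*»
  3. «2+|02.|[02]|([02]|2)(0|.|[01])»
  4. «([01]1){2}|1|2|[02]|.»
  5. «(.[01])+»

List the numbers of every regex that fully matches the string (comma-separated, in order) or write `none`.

3, 4

1 → no match — must end with `10`
2 → no match
3 → match
4 → match
5 → no match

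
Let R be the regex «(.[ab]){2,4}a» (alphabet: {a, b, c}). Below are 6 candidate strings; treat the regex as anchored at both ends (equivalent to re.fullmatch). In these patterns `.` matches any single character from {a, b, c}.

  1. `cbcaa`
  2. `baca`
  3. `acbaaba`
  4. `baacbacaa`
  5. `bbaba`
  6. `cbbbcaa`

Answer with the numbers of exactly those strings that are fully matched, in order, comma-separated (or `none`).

1 → match
2 → no match
3 → no match
4 → no match
5 → match
6 → match

1, 5, 6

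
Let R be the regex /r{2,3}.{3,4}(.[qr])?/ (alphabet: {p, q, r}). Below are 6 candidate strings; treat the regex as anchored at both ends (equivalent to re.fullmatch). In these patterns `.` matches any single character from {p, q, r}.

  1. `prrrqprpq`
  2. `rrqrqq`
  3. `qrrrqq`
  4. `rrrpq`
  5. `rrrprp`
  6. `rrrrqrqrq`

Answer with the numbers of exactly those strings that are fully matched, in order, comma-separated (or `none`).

2, 4, 5, 6

1 → no match — must start with `r`
2 → match
3 → no match — must start with `r`
4 → match
5 → match
6 → match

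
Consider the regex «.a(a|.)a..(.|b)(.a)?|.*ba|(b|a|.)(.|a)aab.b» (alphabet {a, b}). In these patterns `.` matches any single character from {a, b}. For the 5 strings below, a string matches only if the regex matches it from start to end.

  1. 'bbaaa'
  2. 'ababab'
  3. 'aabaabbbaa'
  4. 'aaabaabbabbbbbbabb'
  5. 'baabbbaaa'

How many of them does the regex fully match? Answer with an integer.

1 → no match
2 → no match
3 → no match
4 → no match
5 → no match
Total matched: 0

0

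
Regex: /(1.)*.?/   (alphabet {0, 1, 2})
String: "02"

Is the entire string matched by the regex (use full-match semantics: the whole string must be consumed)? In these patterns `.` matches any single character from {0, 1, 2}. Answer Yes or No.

No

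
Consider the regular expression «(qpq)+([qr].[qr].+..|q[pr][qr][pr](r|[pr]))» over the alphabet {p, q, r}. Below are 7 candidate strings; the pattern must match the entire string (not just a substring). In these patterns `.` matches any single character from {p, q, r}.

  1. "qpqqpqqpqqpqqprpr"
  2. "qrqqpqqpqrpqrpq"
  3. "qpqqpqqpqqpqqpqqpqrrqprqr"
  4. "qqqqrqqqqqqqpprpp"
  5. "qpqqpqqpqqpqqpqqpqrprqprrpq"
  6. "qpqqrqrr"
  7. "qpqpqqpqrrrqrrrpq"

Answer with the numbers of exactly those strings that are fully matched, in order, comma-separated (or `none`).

1 → match
2 → no match — must start with "qpq"
3 → match
4 → no match — must start with "qpq"
5 → match
6 → match
7 → no match

1, 3, 5, 6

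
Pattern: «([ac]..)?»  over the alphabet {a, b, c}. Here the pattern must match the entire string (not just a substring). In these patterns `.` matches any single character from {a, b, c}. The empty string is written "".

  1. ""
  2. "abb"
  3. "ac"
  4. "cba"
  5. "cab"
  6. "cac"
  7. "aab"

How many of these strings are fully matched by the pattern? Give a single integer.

1 → match
2 → match
3 → no match
4 → match
5 → match
6 → match
7 → match
Total matched: 6

6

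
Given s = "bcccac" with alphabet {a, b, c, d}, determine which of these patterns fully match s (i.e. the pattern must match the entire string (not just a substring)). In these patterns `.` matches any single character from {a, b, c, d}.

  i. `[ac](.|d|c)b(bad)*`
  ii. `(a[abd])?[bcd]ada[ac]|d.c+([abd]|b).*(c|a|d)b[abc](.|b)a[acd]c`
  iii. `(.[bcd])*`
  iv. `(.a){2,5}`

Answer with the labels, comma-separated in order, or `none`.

iii

i → no match
ii → no match
iii → match
iv → no match — must end with "a"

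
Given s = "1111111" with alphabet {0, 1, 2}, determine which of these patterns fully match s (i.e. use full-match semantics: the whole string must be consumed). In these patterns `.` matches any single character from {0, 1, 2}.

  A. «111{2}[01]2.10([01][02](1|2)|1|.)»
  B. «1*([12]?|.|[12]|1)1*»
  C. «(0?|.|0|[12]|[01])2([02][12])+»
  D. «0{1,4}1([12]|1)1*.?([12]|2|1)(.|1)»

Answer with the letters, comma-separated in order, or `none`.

B

A → no match
B → match
C → no match
D → no match — must start with "0"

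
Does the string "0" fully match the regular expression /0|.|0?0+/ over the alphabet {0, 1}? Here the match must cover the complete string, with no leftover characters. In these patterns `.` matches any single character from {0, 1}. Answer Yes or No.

Yes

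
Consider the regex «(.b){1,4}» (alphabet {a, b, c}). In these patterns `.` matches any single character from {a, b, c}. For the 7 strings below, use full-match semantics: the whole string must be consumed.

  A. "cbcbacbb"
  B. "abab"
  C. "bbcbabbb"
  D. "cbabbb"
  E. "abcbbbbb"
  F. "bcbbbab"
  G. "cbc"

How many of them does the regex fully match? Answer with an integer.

A → no match
B → match
C → match
D → match
E → match
F → no match
G → no match — must end with "b"
Total matched: 4

4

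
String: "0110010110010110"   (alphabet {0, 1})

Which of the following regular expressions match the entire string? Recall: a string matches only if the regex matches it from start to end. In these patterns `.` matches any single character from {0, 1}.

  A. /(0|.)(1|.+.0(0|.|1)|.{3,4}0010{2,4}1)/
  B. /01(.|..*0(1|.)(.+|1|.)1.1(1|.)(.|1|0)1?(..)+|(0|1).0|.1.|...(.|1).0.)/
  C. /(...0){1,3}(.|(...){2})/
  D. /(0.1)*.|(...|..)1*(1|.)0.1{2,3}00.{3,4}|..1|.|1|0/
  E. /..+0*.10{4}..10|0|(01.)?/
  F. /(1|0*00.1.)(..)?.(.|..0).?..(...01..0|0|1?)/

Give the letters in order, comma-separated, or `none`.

A → no match
B → no match
C → no match
D → match
E → no match
F → no match

D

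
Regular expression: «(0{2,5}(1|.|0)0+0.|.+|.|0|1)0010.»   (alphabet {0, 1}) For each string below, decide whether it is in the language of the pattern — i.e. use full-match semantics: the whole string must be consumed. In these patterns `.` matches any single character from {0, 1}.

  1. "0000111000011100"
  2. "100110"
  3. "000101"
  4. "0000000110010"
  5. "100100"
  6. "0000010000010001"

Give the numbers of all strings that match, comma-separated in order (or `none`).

1 → no match
2 → no match
3 → match
4 → no match
5 → match
6 → no match

3, 5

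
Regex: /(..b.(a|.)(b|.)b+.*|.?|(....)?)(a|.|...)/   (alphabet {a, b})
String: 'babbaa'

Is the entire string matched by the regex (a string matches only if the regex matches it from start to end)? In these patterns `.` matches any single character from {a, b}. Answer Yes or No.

No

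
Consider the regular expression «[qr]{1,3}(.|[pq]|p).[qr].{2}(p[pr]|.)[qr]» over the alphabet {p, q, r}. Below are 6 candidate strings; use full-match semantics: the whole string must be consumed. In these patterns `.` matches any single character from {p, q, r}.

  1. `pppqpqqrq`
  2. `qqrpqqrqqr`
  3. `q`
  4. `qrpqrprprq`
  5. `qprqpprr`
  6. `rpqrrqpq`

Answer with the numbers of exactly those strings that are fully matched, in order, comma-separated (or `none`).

2, 4, 5, 6

1 → no match
2 → match
3 → no match
4 → match
5 → match
6 → match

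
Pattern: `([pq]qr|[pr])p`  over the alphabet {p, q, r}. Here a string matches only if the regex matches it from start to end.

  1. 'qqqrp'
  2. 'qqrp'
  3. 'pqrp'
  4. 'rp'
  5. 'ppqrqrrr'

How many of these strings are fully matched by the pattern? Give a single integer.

3

1 → no match
2 → match
3 → match
4 → match
5 → no match — must end with 'p'
Total matched: 3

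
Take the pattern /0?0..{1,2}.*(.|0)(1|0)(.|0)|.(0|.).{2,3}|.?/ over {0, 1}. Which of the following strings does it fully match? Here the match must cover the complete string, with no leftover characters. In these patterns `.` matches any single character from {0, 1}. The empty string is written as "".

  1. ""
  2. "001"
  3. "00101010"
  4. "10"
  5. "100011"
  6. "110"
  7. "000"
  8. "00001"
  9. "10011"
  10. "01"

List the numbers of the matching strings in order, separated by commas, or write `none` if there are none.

1 → match
2 → no match
3 → match
4 → no match
5 → no match
6 → no match
7 → no match
8 → match
9 → match
10 → no match

1, 3, 8, 9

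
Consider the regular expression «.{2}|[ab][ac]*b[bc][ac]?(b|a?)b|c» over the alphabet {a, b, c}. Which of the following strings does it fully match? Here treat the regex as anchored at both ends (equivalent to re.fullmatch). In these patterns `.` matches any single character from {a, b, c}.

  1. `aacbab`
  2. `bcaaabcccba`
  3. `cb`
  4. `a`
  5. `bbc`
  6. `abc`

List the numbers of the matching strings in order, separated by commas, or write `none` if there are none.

1. `aacbab` → no match
2. `bcaaabcccba` → no match
3. `cb` → match
4. `a` → no match
5. `bbc` → no match
6. `abc` → no match

3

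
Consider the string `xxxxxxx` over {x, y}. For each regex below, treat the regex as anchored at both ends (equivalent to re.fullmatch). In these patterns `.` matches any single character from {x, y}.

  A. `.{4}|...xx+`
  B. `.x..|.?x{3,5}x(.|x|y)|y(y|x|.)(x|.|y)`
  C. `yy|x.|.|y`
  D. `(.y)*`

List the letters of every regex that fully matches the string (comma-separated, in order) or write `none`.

A, B

A → match
B → match
C → no match
D → no match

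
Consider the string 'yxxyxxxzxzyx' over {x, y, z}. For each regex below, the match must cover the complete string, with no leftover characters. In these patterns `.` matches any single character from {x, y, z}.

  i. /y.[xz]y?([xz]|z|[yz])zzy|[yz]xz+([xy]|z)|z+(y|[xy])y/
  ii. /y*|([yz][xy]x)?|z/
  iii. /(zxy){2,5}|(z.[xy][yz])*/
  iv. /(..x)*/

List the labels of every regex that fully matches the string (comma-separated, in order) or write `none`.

i → no match
ii → no match
iii → no match
iv → match

iv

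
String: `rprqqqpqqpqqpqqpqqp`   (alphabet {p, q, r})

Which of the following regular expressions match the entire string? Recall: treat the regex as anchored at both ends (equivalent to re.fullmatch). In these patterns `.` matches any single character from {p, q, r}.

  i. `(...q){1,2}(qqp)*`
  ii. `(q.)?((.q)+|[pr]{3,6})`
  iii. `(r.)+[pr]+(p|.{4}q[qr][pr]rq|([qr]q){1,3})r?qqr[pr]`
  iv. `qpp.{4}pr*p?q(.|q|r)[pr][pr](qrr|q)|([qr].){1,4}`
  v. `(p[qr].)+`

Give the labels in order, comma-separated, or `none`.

i

i → match
ii → no match
iii → no match
iv → no match
v → no match — must start with `p`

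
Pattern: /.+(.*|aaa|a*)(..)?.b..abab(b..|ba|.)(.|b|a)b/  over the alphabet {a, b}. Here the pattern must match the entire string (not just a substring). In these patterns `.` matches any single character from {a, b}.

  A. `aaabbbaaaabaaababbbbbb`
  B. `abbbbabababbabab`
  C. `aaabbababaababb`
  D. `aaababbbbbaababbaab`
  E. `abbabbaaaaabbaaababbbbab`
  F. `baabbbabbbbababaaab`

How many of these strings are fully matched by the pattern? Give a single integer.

4

A → match
B → match
C → no match
D → match
E → match
F → no match
Total matched: 4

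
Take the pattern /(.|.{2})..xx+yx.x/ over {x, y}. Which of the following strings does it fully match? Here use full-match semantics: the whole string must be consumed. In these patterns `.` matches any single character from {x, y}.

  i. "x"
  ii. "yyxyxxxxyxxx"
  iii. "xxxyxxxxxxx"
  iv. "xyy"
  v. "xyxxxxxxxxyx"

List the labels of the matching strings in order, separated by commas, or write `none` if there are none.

i. "x" → no match
ii. "yyxyxxxxyxxx" → match
iii. "xxxyxxxxxxx" → no match
iv. "xyy" → no match — must end with "x"
v. "xyxxxxxxxxyx" → no match

ii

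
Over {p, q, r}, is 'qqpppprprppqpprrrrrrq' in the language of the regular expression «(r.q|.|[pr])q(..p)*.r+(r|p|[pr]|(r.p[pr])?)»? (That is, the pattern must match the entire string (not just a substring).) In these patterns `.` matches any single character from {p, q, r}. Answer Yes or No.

No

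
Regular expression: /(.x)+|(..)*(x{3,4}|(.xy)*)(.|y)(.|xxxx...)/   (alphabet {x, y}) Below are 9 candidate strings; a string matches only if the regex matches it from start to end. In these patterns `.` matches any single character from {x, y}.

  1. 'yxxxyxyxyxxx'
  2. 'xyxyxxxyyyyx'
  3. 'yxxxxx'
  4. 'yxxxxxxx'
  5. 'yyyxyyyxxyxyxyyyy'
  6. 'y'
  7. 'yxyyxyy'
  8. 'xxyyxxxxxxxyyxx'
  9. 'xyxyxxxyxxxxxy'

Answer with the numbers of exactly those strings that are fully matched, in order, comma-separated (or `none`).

1, 2, 3, 4, 9

1 → match
2 → match
3 → match
4 → match
5 → no match
6 → no match
7 → no match
8 → no match
9 → match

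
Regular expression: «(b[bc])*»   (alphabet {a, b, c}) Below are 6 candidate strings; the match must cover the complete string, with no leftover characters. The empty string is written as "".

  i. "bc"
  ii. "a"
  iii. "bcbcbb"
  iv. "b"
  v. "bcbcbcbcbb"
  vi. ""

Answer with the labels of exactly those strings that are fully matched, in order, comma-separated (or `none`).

i, iii, v, vi

i. "bc" → match
ii. "a" → no match
iii. "bcbcbb" → match
iv. "b" → no match
v. "bcbcbcbcbb" → match
vi. "" → match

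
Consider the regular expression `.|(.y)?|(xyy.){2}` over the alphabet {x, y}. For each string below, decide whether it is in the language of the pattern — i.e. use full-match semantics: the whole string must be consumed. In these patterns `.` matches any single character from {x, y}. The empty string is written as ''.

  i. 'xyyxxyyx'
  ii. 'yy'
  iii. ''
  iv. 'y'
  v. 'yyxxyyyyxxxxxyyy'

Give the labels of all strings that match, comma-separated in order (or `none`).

i, ii, iii, iv

i → match
ii → match
iii → match
iv → match
v → no match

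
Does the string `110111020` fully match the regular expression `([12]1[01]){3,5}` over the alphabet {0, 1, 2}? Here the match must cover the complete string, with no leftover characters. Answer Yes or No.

No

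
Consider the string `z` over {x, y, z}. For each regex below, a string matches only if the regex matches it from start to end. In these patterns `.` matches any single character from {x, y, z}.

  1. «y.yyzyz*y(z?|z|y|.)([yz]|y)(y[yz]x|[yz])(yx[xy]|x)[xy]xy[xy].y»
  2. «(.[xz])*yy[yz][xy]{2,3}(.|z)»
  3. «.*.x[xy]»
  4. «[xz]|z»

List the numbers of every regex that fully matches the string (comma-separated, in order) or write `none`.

1 → no match — must start with `y`
2 → no match
3 → no match
4 → match

4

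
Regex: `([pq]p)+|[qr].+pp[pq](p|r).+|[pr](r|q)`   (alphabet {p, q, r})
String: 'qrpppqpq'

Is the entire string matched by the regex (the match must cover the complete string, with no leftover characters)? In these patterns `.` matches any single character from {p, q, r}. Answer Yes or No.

Yes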